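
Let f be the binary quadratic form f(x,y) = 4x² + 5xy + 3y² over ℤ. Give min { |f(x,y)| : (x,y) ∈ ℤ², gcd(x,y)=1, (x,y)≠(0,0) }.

translate: b→-3 (≡5 mod 8), so (4,5,3)→(4,-3,2)
flip: (4,-3,2)→(2,3,4)
translate: b→-1 (≡3 mod 4), so (2,3,4)→(2,-1,3)
reduced (well bottom): (2,-1,3) with a≤c, −a<b≤a
well minimum = a = 2

2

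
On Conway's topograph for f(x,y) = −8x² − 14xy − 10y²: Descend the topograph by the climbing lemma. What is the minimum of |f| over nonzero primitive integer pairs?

translate: b→-2 (≡14 mod 16), so (8,14,10)→(8,-2,4)
flip: (8,-2,4)→(4,2,8)
reduced (well bottom): (4,2,8) with a≤c, −a<b≤a
well minimum |f| = |-4| = 4 (negative-definite)

4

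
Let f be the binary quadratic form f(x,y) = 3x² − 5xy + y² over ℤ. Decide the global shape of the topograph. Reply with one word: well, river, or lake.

D = b²−4ac = (-5)² − 4·3·1 = 13
D > 0 non-square ⇒ indefinite ⇒ periodic river

river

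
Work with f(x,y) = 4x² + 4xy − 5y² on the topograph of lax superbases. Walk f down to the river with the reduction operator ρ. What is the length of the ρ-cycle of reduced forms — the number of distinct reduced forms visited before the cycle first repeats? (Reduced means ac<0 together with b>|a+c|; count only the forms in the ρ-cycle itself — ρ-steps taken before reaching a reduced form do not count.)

D = 96, ⌊√D⌋ = 9
river: ρ → (-5,6,3)
river: ρ → (3,6,-5)
river: ρ → (-5,4,4)
river: ρ → (4,4,-5)
ρ-cycle length = 4 (tail of 0 descent steps not counted)

4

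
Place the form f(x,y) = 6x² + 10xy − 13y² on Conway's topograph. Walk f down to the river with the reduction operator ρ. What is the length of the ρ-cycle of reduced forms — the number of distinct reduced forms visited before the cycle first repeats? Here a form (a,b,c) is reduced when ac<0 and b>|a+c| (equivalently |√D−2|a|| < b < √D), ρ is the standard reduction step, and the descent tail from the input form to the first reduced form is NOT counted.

D = 412, ⌊√D⌋ = 20
river: ρ → (-13,16,3)
river: ρ → (3,20,-1)
river: ρ → (-1,20,3)
river: ρ → (3,16,-13)
river: ρ → (-13,10,6)
river: ρ → (6,14,-9)
river: ρ → (-9,4,11)
river: ρ → (11,18,-2)
river: ρ → (-2,18,11)
river: ρ → (11,4,-9)
river: ρ → (-9,14,6)
river: ρ → (6,10,-13)
ρ-cycle length = 12 (tail of 0 descent steps not counted)

12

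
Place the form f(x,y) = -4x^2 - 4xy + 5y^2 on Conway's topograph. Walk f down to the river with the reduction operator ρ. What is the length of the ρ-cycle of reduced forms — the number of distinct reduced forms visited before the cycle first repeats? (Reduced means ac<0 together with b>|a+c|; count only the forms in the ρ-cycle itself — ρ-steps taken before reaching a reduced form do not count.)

D = 96, ⌊√D⌋ = 9
descent: ρ → (5,4,-4)  [lands on river]
river: ρ → (-4,4,5)
river: ρ → (5,6,-3)
river: ρ → (-3,6,5)
ρ-cycle length = 4 (tail of 1 descent step not counted)

4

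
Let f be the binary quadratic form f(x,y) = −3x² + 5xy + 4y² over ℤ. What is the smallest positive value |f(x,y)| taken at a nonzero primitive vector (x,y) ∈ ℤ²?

river: ρ → (4,3,-4)
river: ρ → (-4,5,3)
river: ρ → (3,7,-2)
river: ρ → (-2,5,6)
river: ρ → (6,7,-1)
river: ρ → (-1,7,6)
river: ρ → (6,5,-2)
river: ρ → (-2,7,3)
river: ρ → (3,5,-4)
river: ρ → (-4,3,4)
river: ρ → (4,5,-3)
river: ρ → (-3,7,2)
river: ρ → (2,5,-6)
river: ρ → (-6,7,1)
river: ρ → (1,7,-6)
river: ρ → (-6,5,2)
river: ρ → (2,7,-3)
river: ρ → (-3,5,4)
closes: descent 0, river 18
min |a| on river = 1

1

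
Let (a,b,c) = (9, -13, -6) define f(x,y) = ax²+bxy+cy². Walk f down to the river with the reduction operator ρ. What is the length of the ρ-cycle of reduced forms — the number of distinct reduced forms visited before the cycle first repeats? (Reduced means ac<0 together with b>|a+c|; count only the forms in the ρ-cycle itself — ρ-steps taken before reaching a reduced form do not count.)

D = 385, ⌊√D⌋ = 19
descent: ρ → (-6,13,9)  [lands on river]
river: ρ → (9,5,-10)
river: ρ → (-10,15,4)
river: ρ → (4,17,-6)
river: ρ → (-6,19,1)
river: ρ → (1,19,-6)
river: ρ → (-6,17,4)
river: ρ → (4,15,-10)
river: ρ → (-10,5,9)
river: ρ → (9,13,-6)
river: ρ → (-6,11,11)
river: ρ → (11,11,-6)
ρ-cycle length = 12 (tail of 1 descent step not counted)

12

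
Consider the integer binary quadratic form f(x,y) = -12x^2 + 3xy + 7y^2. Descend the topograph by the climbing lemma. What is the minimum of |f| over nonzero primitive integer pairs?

descent: ρ → (7,11,-8)  [lands on river]
river: ρ → (-8,5,10)
river: ρ → (10,15,-3)
river: ρ → (-3,15,10)
river: ρ → (10,5,-8)
river: ρ → (-8,11,7)
river: ρ → (7,17,-2)
river: ρ → (-2,15,15)
river: ρ → (15,15,-2)
river: ρ → (-2,17,7)
closes: descent 1, river 10
min |a| on river = 2

2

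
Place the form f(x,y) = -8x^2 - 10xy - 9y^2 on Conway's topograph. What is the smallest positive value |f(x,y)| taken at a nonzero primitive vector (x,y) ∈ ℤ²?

translate: b→-6 (≡10 mod 16), so (8,10,9)→(8,-6,7)
flip: (8,-6,7)→(7,6,8)
reduced (well bottom): (7,6,8) with a≤c, −a<b≤a
well minimum |f| = |-7| = 7 (negative-definite)

7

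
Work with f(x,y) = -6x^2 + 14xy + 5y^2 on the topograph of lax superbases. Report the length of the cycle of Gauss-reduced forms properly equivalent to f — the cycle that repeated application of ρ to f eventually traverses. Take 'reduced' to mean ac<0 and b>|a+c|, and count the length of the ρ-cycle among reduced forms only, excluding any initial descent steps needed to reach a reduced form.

D = 316, ⌊√D⌋ = 17
river: ρ → (5,16,-3)
river: ρ → (-3,14,10)
river: ρ → (10,6,-7)
river: ρ → (-7,8,9)
river: ρ → (9,10,-6)
river: ρ → (-6,14,5)
ρ-cycle length = 6 (tail of 0 descent steps not counted)

6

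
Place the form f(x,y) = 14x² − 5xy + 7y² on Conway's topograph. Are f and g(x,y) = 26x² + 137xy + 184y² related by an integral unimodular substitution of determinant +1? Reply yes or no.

D₁ = -367, D₂ = -367
f: flip: (14,-5,7)→(7,5,14)
f: reduced (well bottom): (7,5,14) with a≤c, −a<b≤a
g: translate: b→-19 (≡137 mod 52), so (26,137,184)→(26,-19,7)
g: flip: (26,-19,7)→(7,19,26)
g: translate: b→5 (≡19 mod 14), so (7,19,26)→(7,5,14)
g: reduced (well bottom): (7,5,14) with a≤c, −a<b≤a
reduced forms (7, 5, 14) vs (7, 5, 14) ⇒ equivalent

yes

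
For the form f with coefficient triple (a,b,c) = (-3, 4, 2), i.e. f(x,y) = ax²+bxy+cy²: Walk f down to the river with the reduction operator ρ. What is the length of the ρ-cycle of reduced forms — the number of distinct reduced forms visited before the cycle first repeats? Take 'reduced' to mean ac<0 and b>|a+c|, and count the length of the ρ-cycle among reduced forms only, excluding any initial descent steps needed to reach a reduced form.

D = 40, ⌊√D⌋ = 6
river: ρ → (2,4,-3)
river: ρ → (-3,2,3)
river: ρ → (3,4,-2)
river: ρ → (-2,4,3)
river: ρ → (3,2,-3)
river: ρ → (-3,4,2)
ρ-cycle length = 6 (tail of 0 descent steps not counted)

6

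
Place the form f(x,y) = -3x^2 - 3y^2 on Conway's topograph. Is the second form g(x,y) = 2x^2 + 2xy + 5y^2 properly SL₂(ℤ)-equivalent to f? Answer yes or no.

D₁ = -36, D₂ = -36
f is negative-definite; reduce −f:
−f: reduced (well bottom): (3,0,3) with a≤c, −a<b≤a
flip sign back: reduced form of f is (-3,0,-3)
g: reduced (well bottom): (2,2,5) with a≤c, −a<b≤a
reduced forms (-3, 0, -3) vs (2, 2, 5) ⇒ inequivalent

no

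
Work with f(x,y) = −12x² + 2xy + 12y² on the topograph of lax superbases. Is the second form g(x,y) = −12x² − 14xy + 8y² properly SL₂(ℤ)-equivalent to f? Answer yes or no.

D₁ = 580, D₂ = 580
river cycle of f (length 6): (12, 22, -2), (-2, 22, 12), (12, 2, -12), (-12, 22, 2), (2, 22, -12), (-12, 2, 12)
river cycle of g (length 10): (8, 14, -12), (-12, 10, 10), (10, 10, -12), (-12, 14, 8), (8, 18, -8), (-8, 14, 12), (12, 10, -10), (-10, 10, 12), (12, 14, -8), (-8, 18, 8)
cycles differ ⇒ inequivalent

no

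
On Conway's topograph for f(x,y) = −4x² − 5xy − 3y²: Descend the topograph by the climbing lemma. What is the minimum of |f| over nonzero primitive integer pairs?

translate: b→-3 (≡5 mod 8), so (4,5,3)→(4,-3,2)
flip: (4,-3,2)→(2,3,4)
translate: b→-1 (≡3 mod 4), so (2,3,4)→(2,-1,3)
reduced (well bottom): (2,-1,3) with a≤c, −a<b≤a
well minimum |f| = |-2| = 2 (negative-definite)

2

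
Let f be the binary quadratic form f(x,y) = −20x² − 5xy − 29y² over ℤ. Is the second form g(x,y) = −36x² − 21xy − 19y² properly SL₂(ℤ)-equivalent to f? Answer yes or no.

D₁ = -2295, D₂ = -2295
f is negative-definite; reduce −f:
−f: reduced (well bottom): (20,5,29) with a≤c, −a<b≤a
flip sign back: reduced form of f is (-20,-5,-29)
g is negative-definite; reduce −g:
−g: flip: (36,21,19)→(19,-21,36)
−g: translate: b→17 (≡-21 mod 38), so (19,-21,36)→(19,17,34)
−g: reduced (well bottom): (19,17,34) with a≤c, −a<b≤a
flip sign back: reduced form of g is (-19,-17,-34)
reduced forms (-20, -5, -29) vs (-19, -17, -34) ⇒ inequivalent

no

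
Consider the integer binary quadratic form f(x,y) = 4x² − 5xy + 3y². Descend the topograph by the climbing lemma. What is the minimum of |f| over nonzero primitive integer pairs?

translate: b→3 (≡-5 mod 8), so (4,-5,3)→(4,3,2)
flip: (4,3,2)→(2,-3,4)
translate: b→1 (≡-3 mod 4), so (2,-3,4)→(2,1,3)
reduced (well bottom): (2,1,3) with a≤c, −a<b≤a
well minimum = a = 2

2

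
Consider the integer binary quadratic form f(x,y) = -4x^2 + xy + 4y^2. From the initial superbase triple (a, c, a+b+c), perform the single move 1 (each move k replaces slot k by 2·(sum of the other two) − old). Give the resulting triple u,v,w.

start (-4,4,1) = (f(1,0),f(0,1),f(1,1))
replace slot 1: 2·(4+1) − (-4) = 14 → (14,4,1)

14,4,1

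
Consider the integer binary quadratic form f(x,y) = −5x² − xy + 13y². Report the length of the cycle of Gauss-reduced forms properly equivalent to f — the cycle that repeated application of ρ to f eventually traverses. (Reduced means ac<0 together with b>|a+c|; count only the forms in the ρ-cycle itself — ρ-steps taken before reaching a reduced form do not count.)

D = 261, ⌊√D⌋ = 16
descent: ρ → (13,1,-5)
descent: ρ → (-5,9,9)  [lands on river]
river: ρ → (9,9,-5)
river: ρ → (-5,11,7)
river: ρ → (7,3,-9)
river: ρ → (-9,15,1)
river: ρ → (1,15,-9)
river: ρ → (-9,3,7)
river: ρ → (7,11,-5)
ρ-cycle length = 8 (tail of 2 descent steps not counted)

8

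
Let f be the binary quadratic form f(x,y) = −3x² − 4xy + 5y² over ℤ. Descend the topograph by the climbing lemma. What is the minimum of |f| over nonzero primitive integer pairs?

descent: ρ → (5,4,-3)  [lands on river]
river: ρ → (-3,8,1)
river: ρ → (1,8,-3)
river: ρ → (-3,4,5)
river: ρ → (5,6,-2)
river: ρ → (-2,6,5)
closes: descent 1, river 6
min |a| on river = 1

1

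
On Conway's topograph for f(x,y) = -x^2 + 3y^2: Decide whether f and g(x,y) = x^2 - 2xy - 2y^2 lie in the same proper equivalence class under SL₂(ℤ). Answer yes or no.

D₁ = 12, D₂ = 12
river cycle of f (length 2): (-1, 2, 2), (2, 2, -1)
river cycle of g (length 2): (-2, 2, 1), (1, 2, -2)
cycles differ ⇒ inequivalent

no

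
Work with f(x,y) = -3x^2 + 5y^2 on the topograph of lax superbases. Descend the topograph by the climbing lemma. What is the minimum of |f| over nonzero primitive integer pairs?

descent: ρ → (5,0,-3)
descent: ρ → (-3,6,2)  [lands on river]
river: ρ → (2,6,-3)
closes: descent 2, river 2
min |a| on river = 2

2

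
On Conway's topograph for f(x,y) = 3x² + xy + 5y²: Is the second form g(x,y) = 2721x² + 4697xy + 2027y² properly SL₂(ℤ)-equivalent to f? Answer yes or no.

D₁ = -59, D₂ = -59
f: reduced (well bottom): (3,1,5) with a≤c, −a<b≤a
g: translate: b→-745 (≡4697 mod 5442), so (2721,4697,2027)→(2721,-745,51)
g: flip: (2721,-745,51)→(51,745,2721)
g: translate: b→31 (≡745 mod 102), so (51,745,2721)→(51,31,5)
g: flip: (51,31,5)→(5,-31,51)
g: translate: b→-1 (≡-31 mod 10), so (5,-31,51)→(5,-1,3)
g: flip: (5,-1,3)→(3,1,5)
g: reduced (well bottom): (3,1,5) with a≤c, −a<b≤a
reduced forms (3, 1, 5) vs (3, 1, 5) ⇒ equivalent

yes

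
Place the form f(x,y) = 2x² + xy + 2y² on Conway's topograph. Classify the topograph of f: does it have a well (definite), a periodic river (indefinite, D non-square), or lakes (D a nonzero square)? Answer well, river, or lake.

D = b²−4ac = 1² − 4·2·2 = -15
D < 0 ⇒ definite ⇒ every region one sign ⇒ single well

well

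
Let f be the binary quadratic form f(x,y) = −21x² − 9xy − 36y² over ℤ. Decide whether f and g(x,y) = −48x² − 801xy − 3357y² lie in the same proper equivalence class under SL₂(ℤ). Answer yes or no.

D₁ = -2943, D₂ = -2943
f is negative-definite; reduce −f:
−f: reduced (well bottom): (21,9,36) with a≤c, −a<b≤a
flip sign back: reduced form of f is (-21,-9,-36)
g is negative-definite; reduce −g:
−g: translate: b→33 (≡801 mod 96), so (48,801,3357)→(48,33,21)
−g: flip: (48,33,21)→(21,-33,48)
−g: translate: b→9 (≡-33 mod 42), so (21,-33,48)→(21,9,36)
−g: reduced (well bottom): (21,9,36) with a≤c, −a<b≤a
flip sign back: reduced form of g is (-21,-9,-36)
reduced forms (-21, -9, -36) vs (-21, -9, -36) ⇒ equivalent

yes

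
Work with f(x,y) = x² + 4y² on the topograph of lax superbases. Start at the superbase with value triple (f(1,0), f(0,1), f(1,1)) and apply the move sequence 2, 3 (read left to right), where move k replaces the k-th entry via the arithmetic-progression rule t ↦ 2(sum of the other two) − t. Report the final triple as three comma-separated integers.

start (1,4,5) = (f(1,0),f(0,1),f(1,1))
replace slot 2: 2·(1+5) − 4 = 8 → (1,8,5)
replace slot 3: 2·(1+8) − 5 = 13 → (1,8,13)

1,8,13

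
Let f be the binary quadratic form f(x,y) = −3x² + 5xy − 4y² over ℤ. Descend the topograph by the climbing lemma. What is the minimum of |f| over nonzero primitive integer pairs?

translate: b→1 (≡-5 mod 6), so (3,-5,4)→(3,1,2)
flip: (3,1,2)→(2,-1,3)
reduced (well bottom): (2,-1,3) with a≤c, −a<b≤a
well minimum |f| = |-2| = 2 (negative-definite)

2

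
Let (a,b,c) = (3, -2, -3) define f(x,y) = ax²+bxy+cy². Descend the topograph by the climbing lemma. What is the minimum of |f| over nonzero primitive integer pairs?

descent: ρ → (-3,2,3)  [lands on river]
river: ρ → (3,4,-2)
river: ρ → (-2,4,3)
river: ρ → (3,2,-3)
river: ρ → (-3,4,2)
river: ρ → (2,4,-3)
closes: descent 1, river 6
min |a| on river = 2

2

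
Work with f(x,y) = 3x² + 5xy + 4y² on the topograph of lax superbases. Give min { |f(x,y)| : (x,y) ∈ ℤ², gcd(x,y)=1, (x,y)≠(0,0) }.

translate: b→-1 (≡5 mod 6), so (3,5,4)→(3,-1,2)
flip: (3,-1,2)→(2,1,3)
reduced (well bottom): (2,1,3) with a≤c, −a<b≤a
well minimum = a = 2

2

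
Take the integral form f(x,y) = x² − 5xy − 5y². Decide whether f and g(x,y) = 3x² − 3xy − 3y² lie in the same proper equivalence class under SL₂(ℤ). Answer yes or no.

D₁ = 45, D₂ = 45
river cycle of f (length 2): (-5, 5, 1), (1, 5, -5)
river cycle of g (length 2): (-3, 3, 3), (3, 3, -3)
cycles differ ⇒ inequivalent

no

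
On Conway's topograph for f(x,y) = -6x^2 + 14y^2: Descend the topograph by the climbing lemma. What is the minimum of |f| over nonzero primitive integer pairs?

descent: ρ → (14,0,-6)
descent: ρ → (-6,12,8)  [lands on river]
river: ρ → (8,4,-10)
river: ρ → (-10,16,2)
river: ρ → (2,16,-10)
river: ρ → (-10,4,8)
river: ρ → (8,12,-6)
closes: descent 2, river 6
min |a| on river = 2

2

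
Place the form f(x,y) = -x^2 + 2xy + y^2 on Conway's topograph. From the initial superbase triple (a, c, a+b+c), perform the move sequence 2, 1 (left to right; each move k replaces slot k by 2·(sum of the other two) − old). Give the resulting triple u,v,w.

start (-1,1,2) = (f(1,0),f(0,1),f(1,1))
replace slot 2: 2·((-1)+2) − 1 = 1 → (-1,1,2)
replace slot 1: 2·(1+2) − (-1) = 7 → (7,1,2)

7,1,2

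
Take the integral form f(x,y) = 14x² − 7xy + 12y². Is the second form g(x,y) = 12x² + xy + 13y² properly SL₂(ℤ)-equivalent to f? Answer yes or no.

D₁ = -623, D₂ = -623
f: flip: (14,-7,12)→(12,7,14)
f: reduced (well bottom): (12,7,14) with a≤c, −a<b≤a
g: reduced (well bottom): (12,1,13) with a≤c, −a<b≤a
reduced forms (12, 7, 14) vs (12, 1, 13) ⇒ inequivalent

no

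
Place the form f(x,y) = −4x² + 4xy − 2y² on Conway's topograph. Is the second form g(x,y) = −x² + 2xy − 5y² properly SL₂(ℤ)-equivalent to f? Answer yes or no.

D₁ = -16, D₂ = -16
f is negative-definite; reduce −f:
−f: translate: b→4 (≡-4 mod 8), so (4,-4,2)→(4,4,2)
−f: flip: (4,4,2)→(2,-4,4)
−f: translate: b→0 (≡-4 mod 4), so (2,-4,4)→(2,0,2)
−f: reduced (well bottom): (2,0,2) with a≤c, −a<b≤a
flip sign back: reduced form of f is (-2,0,-2)
g is negative-definite; reduce −g:
−g: translate: b→0 (≡-2 mod 2), so (1,-2,5)→(1,0,4)
−g: reduced (well bottom): (1,0,4) with a≤c, −a<b≤a
flip sign back: reduced form of g is (-1,0,-4)
reduced forms (-2, 0, -2) vs (-1, 0, -4) ⇒ inequivalent

no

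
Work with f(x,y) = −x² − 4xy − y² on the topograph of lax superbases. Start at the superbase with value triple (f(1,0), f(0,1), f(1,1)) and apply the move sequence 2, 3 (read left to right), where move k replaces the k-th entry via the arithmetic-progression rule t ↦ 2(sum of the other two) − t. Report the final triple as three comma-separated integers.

start (-1,-1,-6) = (f(1,0),f(0,1),f(1,1))
replace slot 2: 2·((-1)+(-6)) − (-1) = -13 → (-1,-13,-6)
replace slot 3: 2·((-1)+(-13)) − (-6) = -22 → (-1,-13,-22)

-1,-13,-22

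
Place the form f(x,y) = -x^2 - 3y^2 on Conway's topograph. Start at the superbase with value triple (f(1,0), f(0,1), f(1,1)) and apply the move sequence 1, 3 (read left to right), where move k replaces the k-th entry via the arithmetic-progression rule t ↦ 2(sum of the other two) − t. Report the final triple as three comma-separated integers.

start (-1,-3,-4) = (f(1,0),f(0,1),f(1,1))
replace slot 1: 2·((-3)+(-4)) − (-1) = -13 → (-13,-3,-4)
replace slot 3: 2·((-13)+(-3)) − (-4) = -28 → (-13,-3,-28)

-13,-3,-28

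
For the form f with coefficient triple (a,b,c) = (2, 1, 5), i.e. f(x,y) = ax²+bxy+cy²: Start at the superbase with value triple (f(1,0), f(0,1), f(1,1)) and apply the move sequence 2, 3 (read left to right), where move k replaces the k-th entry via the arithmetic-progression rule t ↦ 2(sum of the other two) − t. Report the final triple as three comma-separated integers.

start (2,5,8) = (f(1,0),f(0,1),f(1,1))
replace slot 2: 2·(2+8) − 5 = 15 → (2,15,8)
replace slot 3: 2·(2+15) − 8 = 26 → (2,15,26)

2,15,26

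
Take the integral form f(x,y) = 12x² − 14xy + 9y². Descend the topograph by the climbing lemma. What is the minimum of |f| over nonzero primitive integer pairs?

translate: b→10 (≡-14 mod 24), so (12,-14,9)→(12,10,7)
flip: (12,10,7)→(7,-10,12)
translate: b→4 (≡-10 mod 14), so (7,-10,12)→(7,4,9)
reduced (well bottom): (7,4,9) with a≤c, −a<b≤a
well minimum = a = 7

7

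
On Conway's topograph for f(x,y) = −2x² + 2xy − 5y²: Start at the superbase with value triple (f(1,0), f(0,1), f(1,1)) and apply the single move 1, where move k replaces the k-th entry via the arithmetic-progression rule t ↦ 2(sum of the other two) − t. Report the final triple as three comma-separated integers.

start (-2,-5,-5) = (f(1,0),f(0,1),f(1,1))
replace slot 1: 2·((-5)+(-5)) − (-2) = -18 → (-18,-5,-5)

-18,-5,-5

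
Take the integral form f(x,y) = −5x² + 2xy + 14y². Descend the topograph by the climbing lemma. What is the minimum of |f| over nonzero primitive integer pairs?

descent: ρ → (14,-2,-5)
descent: ρ → (-5,12,7)  [lands on river]
river: ρ → (7,16,-1)
river: ρ → (-1,16,7)
river: ρ → (7,12,-5)
river: ρ → (-5,8,11)
river: ρ → (11,14,-2)
river: ρ → (-2,14,11)
river: ρ → (11,8,-5)
closes: descent 2, river 8
min |a| on river = 1

1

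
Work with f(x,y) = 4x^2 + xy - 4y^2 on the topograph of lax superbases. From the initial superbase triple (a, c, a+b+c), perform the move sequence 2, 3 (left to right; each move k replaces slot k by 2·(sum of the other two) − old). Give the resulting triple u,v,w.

start (4,-4,1) = (f(1,0),f(0,1),f(1,1))
replace slot 2: 2·(4+1) − (-4) = 14 → (4,14,1)
replace slot 3: 2·(4+14) − 1 = 35 → (4,14,35)

4,14,35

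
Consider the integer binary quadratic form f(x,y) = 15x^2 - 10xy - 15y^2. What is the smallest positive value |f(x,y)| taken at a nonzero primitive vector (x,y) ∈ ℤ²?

descent: ρ → (-15,10,15)  [lands on river]
river: ρ → (15,20,-10)
river: ρ → (-10,20,15)
river: ρ → (15,10,-15)
river: ρ → (-15,20,10)
river: ρ → (10,20,-15)
closes: descent 1, river 6
min |a| on river = 10

10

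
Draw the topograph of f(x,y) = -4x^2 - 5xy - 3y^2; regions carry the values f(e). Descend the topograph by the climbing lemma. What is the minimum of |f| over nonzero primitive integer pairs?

translate: b→-3 (≡5 mod 8), so (4,5,3)→(4,-3,2)
flip: (4,-3,2)→(2,3,4)
translate: b→-1 (≡3 mod 4), so (2,3,4)→(2,-1,3)
reduced (well bottom): (2,-1,3) with a≤c, −a<b≤a
well minimum |f| = |-2| = 2 (negative-definite)

2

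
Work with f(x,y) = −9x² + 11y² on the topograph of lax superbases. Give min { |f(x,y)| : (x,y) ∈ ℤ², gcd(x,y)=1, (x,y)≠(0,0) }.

descent: ρ → (11,0,-9)
descent: ρ → (-9,18,2)  [lands on river]
river: ρ → (2,18,-9)
closes: descent 2, river 2
min |a| on river = 2

2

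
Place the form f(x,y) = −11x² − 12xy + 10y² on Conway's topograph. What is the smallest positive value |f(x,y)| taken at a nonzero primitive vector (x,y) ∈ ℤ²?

descent: ρ → (10,12,-11)  [lands on river]
river: ρ → (-11,10,11)
river: ρ → (11,12,-10)
river: ρ → (-10,8,13)
river: ρ → (13,18,-5)
river: ρ → (-5,22,5)
river: ρ → (5,18,-13)
river: ρ → (-13,8,10)
closes: descent 1, river 8
min |a| on river = 5

5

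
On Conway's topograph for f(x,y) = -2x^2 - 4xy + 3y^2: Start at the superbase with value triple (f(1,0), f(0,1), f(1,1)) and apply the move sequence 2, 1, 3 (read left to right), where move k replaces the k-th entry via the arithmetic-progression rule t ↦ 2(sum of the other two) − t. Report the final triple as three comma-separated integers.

start (-2,3,-3) = (f(1,0),f(0,1),f(1,1))
replace slot 2: 2·((-2)+(-3)) − 3 = -13 → (-2,-13,-3)
replace slot 1: 2·((-13)+(-3)) − (-2) = -30 → (-30,-13,-3)
replace slot 3: 2·((-30)+(-13)) − (-3) = -83 → (-30,-13,-83)

-30,-13,-83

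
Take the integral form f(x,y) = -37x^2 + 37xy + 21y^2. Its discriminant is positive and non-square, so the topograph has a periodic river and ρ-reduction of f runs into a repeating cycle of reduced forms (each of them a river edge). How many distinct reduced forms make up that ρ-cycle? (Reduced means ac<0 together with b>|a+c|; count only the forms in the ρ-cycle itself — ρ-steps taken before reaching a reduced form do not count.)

D = 4477, ⌊√D⌋ = 66
river: ρ → (21,47,-27)
river: ρ → (-27,61,7)
river: ρ → (7,65,-9)
river: ρ → (-9,61,21)
river: ρ → (21,65,-3)
river: ρ → (-3,61,63)
river: ρ → (63,65,-1)
river: ρ → (-1,65,63)
river: ρ → (63,61,-3)
river: ρ → (-3,65,21)
river: ρ → (21,61,-9)
river: ρ → (-9,65,7)
river: ρ → (7,61,-27)
river: ρ → (-27,47,21)
river: ρ → (21,37,-37)
river: ρ → (-37,37,21)
ρ-cycle length = 16 (tail of 0 descent steps not counted)

16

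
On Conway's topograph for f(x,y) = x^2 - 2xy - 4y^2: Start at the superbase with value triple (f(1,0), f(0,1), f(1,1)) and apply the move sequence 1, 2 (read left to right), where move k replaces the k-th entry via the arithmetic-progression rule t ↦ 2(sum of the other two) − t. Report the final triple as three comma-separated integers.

start (1,-4,-5) = (f(1,0),f(0,1),f(1,1))
replace slot 1: 2·((-4)+(-5)) − 1 = -19 → (-19,-4,-5)
replace slot 2: 2·((-19)+(-5)) − (-4) = -44 → (-19,-44,-5)

-19,-44,-5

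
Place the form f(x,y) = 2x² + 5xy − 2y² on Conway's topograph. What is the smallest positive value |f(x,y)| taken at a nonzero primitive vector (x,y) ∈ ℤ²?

river: ρ → (-2,3,4)
river: ρ → (4,5,-1)
river: ρ → (-1,5,4)
river: ρ → (4,3,-2)
river: ρ → (-2,5,2)
river: ρ → (2,3,-4)
river: ρ → (-4,5,1)
river: ρ → (1,5,-4)
river: ρ → (-4,3,2)
river: ρ → (2,5,-2)
closes: descent 0, river 10
min |a| on river = 1

1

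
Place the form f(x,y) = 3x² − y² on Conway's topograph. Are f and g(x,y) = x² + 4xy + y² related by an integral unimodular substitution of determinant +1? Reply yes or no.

D₁ = 12, D₂ = 12
river cycle of f (length 2): (-1, 2, 2), (2, 2, -1)
river cycle of g (length 2): (1, 2, -2), (-2, 2, 1)
cycles differ ⇒ inequivalent

no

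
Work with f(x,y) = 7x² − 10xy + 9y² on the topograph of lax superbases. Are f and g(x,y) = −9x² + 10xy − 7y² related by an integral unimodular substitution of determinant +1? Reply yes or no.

D₁ = -152, D₂ = -152
f: translate: b→4 (≡-10 mod 14), so (7,-10,9)→(7,4,6)
f: flip: (7,4,6)→(6,-4,7)
f: reduced (well bottom): (6,-4,7) with a≤c, −a<b≤a
g is negative-definite; reduce −g:
−g: translate: b→8 (≡-10 mod 18), so (9,-10,7)→(9,8,6)
−g: flip: (9,8,6)→(6,-8,9)
−g: translate: b→4 (≡-8 mod 12), so (6,-8,9)→(6,4,7)
−g: reduced (well bottom): (6,4,7) with a≤c, −a<b≤a
flip sign back: reduced form of g is (-6,-4,-7)
reduced forms (6, -4, 7) vs (-6, -4, -7) ⇒ inequivalent

no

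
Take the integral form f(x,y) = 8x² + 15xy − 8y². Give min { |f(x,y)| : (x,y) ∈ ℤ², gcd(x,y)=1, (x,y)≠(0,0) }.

river: ρ → (-8,17,6)
river: ρ → (6,19,-5)
river: ρ → (-5,21,2)
river: ρ → (2,19,-15)
river: ρ → (-15,11,6)
river: ρ → (6,13,-13)
river: ρ → (-13,13,6)
river: ρ → (6,11,-15)
river: ρ → (-15,19,2)
river: ρ → (2,21,-5)
river: ρ → (-5,19,6)
river: ρ → (6,17,-8)
river: ρ → (-8,15,8)
river: ρ → (8,17,-6)
river: ρ → (-6,19,5)
river: ρ → (5,21,-2)
river: ρ → (-2,19,15)
river: ρ → (15,11,-6)
river: ρ → (-6,13,13)
river: ρ → (13,13,-6)
river: ρ → (-6,11,15)
river: ρ → (15,19,-2)
river: ρ → (-2,21,5)
river: ρ → (5,19,-6)
river: ρ → (-6,17,8)
river: ρ → (8,15,-8)
closes: descent 0, river 26
min |a| on river = 2

2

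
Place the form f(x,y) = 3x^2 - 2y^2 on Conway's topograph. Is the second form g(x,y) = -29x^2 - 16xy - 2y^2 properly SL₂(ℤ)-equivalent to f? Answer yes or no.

D₁ = 24, D₂ = 24
river cycle of f (length 2): (-2, 4, 1), (1, 4, -2)
river cycle of g (length 2): (-2, 4, 1), (1, 4, -2)
cycles coincide ⇒ equivalent

yes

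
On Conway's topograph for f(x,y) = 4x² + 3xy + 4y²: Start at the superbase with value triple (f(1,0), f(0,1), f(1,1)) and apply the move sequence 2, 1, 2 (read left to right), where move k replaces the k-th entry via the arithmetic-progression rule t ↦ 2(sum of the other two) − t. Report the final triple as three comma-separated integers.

start (4,4,11) = (f(1,0),f(0,1),f(1,1))
replace slot 2: 2·(4+11) − 4 = 26 → (4,26,11)
replace slot 1: 2·(26+11) − 4 = 70 → (70,26,11)
replace slot 2: 2·(70+11) − 26 = 136 → (70,136,11)

70,136,11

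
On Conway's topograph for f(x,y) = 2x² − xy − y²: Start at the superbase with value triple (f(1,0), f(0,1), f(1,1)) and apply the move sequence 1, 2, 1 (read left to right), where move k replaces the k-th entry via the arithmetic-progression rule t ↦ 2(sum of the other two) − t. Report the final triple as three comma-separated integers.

start (2,-1,0) = (f(1,0),f(0,1),f(1,1))
replace slot 1: 2·((-1)+0) − 2 = -4 → (-4,-1,0)
replace slot 2: 2·((-4)+0) − (-1) = -7 → (-4,-7,0)
replace slot 1: 2·((-7)+0) − (-4) = -10 → (-10,-7,0)

-10,-7,0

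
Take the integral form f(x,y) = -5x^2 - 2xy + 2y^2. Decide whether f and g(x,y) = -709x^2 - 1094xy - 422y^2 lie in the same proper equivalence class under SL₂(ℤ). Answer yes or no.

D₁ = 44, D₂ = 44
river cycle of f (length 2): (2, 6, -1), (-1, 6, 2)
river cycle of g (length 2): (2, 6, -1), (-1, 6, 2)
cycles coincide ⇒ equivalent

yes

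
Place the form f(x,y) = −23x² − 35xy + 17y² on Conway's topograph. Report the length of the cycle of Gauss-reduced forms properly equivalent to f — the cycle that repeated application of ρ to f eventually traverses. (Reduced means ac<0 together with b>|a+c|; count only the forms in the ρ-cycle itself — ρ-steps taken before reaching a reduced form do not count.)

D = 2789, ⌊√D⌋ = 52
descent: ρ → (17,35,-23)  [lands on river]
river: ρ → (-23,11,29)
river: ρ → (29,47,-5)
river: ρ → (-5,43,47)
river: ρ → (47,51,-1)
river: ρ → (-1,51,47)
river: ρ → (47,43,-5)
river: ρ → (-5,47,29)
river: ρ → (29,11,-23)
river: ρ → (-23,35,17)
river: ρ → (17,33,-25)
river: ρ → (-25,17,25)
river: ρ → (25,33,-17)
river: ρ → (-17,35,23)
river: ρ → (23,11,-29)
river: ρ → (-29,47,5)
river: ρ → (5,43,-47)
river: ρ → (-47,51,1)
river: ρ → (1,51,-47)
river: ρ → (-47,43,5)
river: ρ → (5,47,-29)
river: ρ → (-29,11,23)
river: ρ → (23,35,-17)
river: ρ → (-17,33,25)
river: ρ → (25,17,-25)
river: ρ → (-25,33,17)
ρ-cycle length = 26 (tail of 1 descent step not counted)

26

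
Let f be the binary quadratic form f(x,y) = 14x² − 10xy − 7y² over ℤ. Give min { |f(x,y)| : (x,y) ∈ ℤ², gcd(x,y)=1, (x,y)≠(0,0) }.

descent: ρ → (-7,10,14)  [lands on river]
river: ρ → (14,18,-3)
river: ρ → (-3,18,14)
river: ρ → (14,10,-7)
river: ρ → (-7,18,6)
river: ρ → (6,18,-7)
closes: descent 1, river 6
min |a| on river = 3

3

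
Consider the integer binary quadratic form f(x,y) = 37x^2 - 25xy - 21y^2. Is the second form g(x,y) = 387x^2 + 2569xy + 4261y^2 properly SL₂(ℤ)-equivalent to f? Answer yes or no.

D₁ = 3733, D₂ = 3733
river cycle of f (length 46): (-21, 25, 37), (37, 49, -9), (-9, 59, 7), (7, 53, -33), (-33, 13, 27), (27, 41, -19), (-19, 35, 33), (33, 31, -21), (-21, 53, 11), (11, 57, -11), … (36 more)
river cycle of g (length 46): (37, 49, -9), (-9, 59, 7), (7, 53, -33), (-33, 13, 27), (27, 41, -19), (-19, 35, 33), (33, 31, -21), (-21, 53, 11), (11, 57, -11), (-11, 53, 21), … (36 more)
cycles coincide ⇒ equivalent

yes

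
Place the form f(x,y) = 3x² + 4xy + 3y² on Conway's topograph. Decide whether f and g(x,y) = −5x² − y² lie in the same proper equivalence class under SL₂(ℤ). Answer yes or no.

D₁ = -20, D₂ = -20
f: translate: b→-2 (≡4 mod 6), so (3,4,3)→(3,-2,2)
f: flip: (3,-2,2)→(2,2,3)
f: reduced (well bottom): (2,2,3) with a≤c, −a<b≤a
g is negative-definite; reduce −g:
−g: flip: (5,0,1)→(1,0,5)
−g: reduced (well bottom): (1,0,5) with a≤c, −a<b≤a
flip sign back: reduced form of g is (-1,0,-5)
reduced forms (2, 2, 3) vs (-1, 0, -5) ⇒ inequivalent

no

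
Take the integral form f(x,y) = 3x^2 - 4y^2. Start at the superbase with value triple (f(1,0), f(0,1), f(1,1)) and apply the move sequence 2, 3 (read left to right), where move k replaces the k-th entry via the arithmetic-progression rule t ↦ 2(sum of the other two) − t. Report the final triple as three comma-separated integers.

start (3,-4,-1) = (f(1,0),f(0,1),f(1,1))
replace slot 2: 2·(3+(-1)) − (-4) = 8 → (3,8,-1)
replace slot 3: 2·(3+8) − (-1) = 23 → (3,8,23)

3,8,23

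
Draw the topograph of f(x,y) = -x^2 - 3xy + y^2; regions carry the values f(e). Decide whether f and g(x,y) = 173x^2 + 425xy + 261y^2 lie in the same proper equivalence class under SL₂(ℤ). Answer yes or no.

D₁ = 13, D₂ = 13
river cycle of f (length 2): (1, 3, -1), (-1, 3, 1)
river cycle of g (length 2): (1, 3, -1), (-1, 3, 1)
cycles coincide ⇒ equivalent

yes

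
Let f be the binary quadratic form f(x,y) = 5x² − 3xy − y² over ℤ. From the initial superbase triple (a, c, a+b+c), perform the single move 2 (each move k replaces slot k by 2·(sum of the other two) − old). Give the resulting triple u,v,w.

start (5,-1,1) = (f(1,0),f(0,1),f(1,1))
replace slot 2: 2·(5+1) − (-1) = 13 → (5,13,1)

5,13,1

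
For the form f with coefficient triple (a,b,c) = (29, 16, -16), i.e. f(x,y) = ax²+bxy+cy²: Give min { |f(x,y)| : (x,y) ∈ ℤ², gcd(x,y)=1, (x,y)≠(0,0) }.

river: ρ → (-16,16,29)
river: ρ → (29,42,-3)
river: ρ → (-3,42,29)
river: ρ → (29,16,-16)
closes: descent 0, river 4
min |a| on river = 3

3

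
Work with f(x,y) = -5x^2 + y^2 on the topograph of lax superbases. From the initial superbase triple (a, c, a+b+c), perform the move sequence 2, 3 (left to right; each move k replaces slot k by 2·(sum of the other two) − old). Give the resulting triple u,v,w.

start (-5,1,-4) = (f(1,0),f(0,1),f(1,1))
replace slot 2: 2·((-5)+(-4)) − 1 = -19 → (-5,-19,-4)
replace slot 3: 2·((-5)+(-19)) − (-4) = -44 → (-5,-19,-44)

-5,-19,-44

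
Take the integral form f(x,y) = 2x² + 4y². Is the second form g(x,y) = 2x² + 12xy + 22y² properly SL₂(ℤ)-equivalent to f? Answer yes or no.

D₁ = -32, D₂ = -32
f: reduced (well bottom): (2,0,4) with a≤c, −a<b≤a
g: translate: b→0 (≡12 mod 4), so (2,12,22)→(2,0,4)
g: reduced (well bottom): (2,0,4) with a≤c, −a<b≤a
reduced forms (2, 0, 4) vs (2, 0, 4) ⇒ equivalent

yes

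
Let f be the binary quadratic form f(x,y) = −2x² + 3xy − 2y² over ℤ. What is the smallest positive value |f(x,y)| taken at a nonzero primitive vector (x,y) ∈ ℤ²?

translate: b→1 (≡-3 mod 4), so (2,-3,2)→(2,1,1)
flip: (2,1,1)→(1,-1,2)
translate: b→1 (≡-1 mod 2), so (1,-1,2)→(1,1,2)
reduced (well bottom): (1,1,2) with a≤c, −a<b≤a
well minimum |f| = |-1| = 1 (negative-definite)

1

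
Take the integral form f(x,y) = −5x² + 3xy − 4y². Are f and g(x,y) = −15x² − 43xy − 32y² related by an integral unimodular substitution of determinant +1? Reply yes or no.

D₁ = -71, D₂ = -71
f is negative-definite; reduce −f:
−f: flip: (5,-3,4)→(4,3,5)
−f: reduced (well bottom): (4,3,5) with a≤c, −a<b≤a
flip sign back: reduced form of f is (-4,-3,-5)
g is negative-definite; reduce −g:
−g: translate: b→13 (≡43 mod 30), so (15,43,32)→(15,13,4)
−g: flip: (15,13,4)→(4,-13,15)
−g: translate: b→3 (≡-13 mod 8), so (4,-13,15)→(4,3,5)
−g: reduced (well bottom): (4,3,5) with a≤c, −a<b≤a
flip sign back: reduced form of g is (-4,-3,-5)
reduced forms (-4, -3, -5) vs (-4, -3, -5) ⇒ equivalent

yes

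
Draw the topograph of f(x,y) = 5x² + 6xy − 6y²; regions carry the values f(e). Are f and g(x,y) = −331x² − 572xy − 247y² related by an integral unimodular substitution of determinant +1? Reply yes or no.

D₁ = 156, D₂ = 156
river cycle of f (length 6): (-6, 6, 5), (5, 4, -7), (-7, 10, 2), (2, 10, -7), (-7, 4, 5), (5, 6, -6)
river cycle of g (length 6): (-6, 6, 5), (5, 4, -7), (-7, 10, 2), (2, 10, -7), (-7, 4, 5), (5, 6, -6)
cycles coincide ⇒ equivalent

yes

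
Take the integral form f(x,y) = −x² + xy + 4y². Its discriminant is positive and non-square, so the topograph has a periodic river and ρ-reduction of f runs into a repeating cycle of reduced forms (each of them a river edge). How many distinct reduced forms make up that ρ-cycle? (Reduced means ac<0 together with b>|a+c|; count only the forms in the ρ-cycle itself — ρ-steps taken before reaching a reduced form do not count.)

D = 17, ⌊√D⌋ = 4
descent: ρ → (4,-1,-1)
descent: ρ → (-1,3,2)  [lands on river]
river: ρ → (2,1,-2)
river: ρ → (-2,3,1)
river: ρ → (1,3,-2)
river: ρ → (-2,1,2)
river: ρ → (2,3,-1)
ρ-cycle length = 6 (tail of 2 descent steps not counted)

6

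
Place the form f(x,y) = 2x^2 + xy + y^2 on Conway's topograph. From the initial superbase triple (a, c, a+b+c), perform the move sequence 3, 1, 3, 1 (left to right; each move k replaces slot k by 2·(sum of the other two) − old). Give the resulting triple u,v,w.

start (2,1,4) = (f(1,0),f(0,1),f(1,1))
replace slot 3: 2·(2+1) − 4 = 2 → (2,1,2)
replace slot 1: 2·(1+2) − 2 = 4 → (4,1,2)
replace slot 3: 2·(4+1) − 2 = 8 → (4,1,8)
replace slot 1: 2·(1+8) − 4 = 14 → (14,1,8)

14,1,8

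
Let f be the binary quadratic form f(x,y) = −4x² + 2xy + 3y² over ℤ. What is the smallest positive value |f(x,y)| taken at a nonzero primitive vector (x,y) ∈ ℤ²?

river: ρ → (3,4,-3)
river: ρ → (-3,2,4)
river: ρ → (4,6,-1)
river: ρ → (-1,6,4)
river: ρ → (4,2,-3)
river: ρ → (-3,4,3)
river: ρ → (3,2,-4)
river: ρ → (-4,6,1)
river: ρ → (1,6,-4)
river: ρ → (-4,2,3)
closes: descent 0, river 10
min |a| on river = 1

1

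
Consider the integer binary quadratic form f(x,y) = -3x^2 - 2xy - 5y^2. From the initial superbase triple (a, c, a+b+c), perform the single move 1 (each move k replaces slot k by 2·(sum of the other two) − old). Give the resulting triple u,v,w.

start (-3,-5,-10) = (f(1,0),f(0,1),f(1,1))
replace slot 1: 2·((-5)+(-10)) − (-3) = -27 → (-27,-5,-10)

-27,-5,-10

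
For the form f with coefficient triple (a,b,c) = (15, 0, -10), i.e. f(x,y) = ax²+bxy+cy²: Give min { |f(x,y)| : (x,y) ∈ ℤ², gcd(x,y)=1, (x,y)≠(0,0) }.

descent: ρ → (-10,20,5)  [lands on river]
river: ρ → (5,20,-10)
closes: descent 1, river 2
min |a| on river = 5

5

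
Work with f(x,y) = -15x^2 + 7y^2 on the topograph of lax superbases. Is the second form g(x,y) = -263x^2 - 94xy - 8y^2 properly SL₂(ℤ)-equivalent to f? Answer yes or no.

D₁ = 420, D₂ = 420
river cycle of f (length 4): (7, 14, -8), (-8, 18, 3), (3, 18, -8), (-8, 14, 7)
river cycle of g (length 4): (-8, 14, 7), (7, 14, -8), (-8, 18, 3), (3, 18, -8)
cycles coincide ⇒ equivalent

yes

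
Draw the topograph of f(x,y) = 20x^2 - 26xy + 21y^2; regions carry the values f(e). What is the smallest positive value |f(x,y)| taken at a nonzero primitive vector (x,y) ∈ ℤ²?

translate: b→14 (≡-26 mod 40), so (20,-26,21)→(20,14,15)
flip: (20,14,15)→(15,-14,20)
reduced (well bottom): (15,-14,20) with a≤c, −a<b≤a
well minimum = a = 15

15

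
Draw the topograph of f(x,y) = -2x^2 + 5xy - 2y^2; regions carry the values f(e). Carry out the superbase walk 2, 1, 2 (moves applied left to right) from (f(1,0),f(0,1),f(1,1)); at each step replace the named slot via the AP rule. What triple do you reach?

start (-2,-2,1) = (f(1,0),f(0,1),f(1,1))
replace slot 2: 2·((-2)+1) − (-2) = 0 → (-2,0,1)
replace slot 1: 2·(0+1) − (-2) = 4 → (4,0,1)
replace slot 2: 2·(4+1) − 0 = 10 → (4,10,1)

4,10,1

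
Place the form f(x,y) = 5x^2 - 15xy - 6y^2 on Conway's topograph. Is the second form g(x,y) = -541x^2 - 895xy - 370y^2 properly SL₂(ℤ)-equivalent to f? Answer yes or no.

D₁ = 345, D₂ = 345
river cycle of f (length 10): (-6, 15, 5), (5, 15, -6), (-6, 9, 11), (11, 13, -4), (-4, 11, 14), (14, 17, -1), (-1, 17, 14), (14, 11, -4), (-4, 13, 11), (11, 9, -6)
river cycle of g (length 10): (5, 15, -6), (-6, 9, 11), (11, 13, -4), (-4, 11, 14), (14, 17, -1), (-1, 17, 14), (14, 11, -4), (-4, 13, 11), (11, 9, -6), (-6, 15, 5)
cycles coincide ⇒ equivalent

yes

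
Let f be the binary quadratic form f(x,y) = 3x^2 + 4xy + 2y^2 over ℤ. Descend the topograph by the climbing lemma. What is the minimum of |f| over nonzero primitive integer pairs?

translate: b→-2 (≡4 mod 6), so (3,4,2)→(3,-2,1)
flip: (3,-2,1)→(1,2,3)
translate: b→0 (≡2 mod 2), so (1,2,3)→(1,0,2)
reduced (well bottom): (1,0,2) with a≤c, −a<b≤a
well minimum = a = 1

1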